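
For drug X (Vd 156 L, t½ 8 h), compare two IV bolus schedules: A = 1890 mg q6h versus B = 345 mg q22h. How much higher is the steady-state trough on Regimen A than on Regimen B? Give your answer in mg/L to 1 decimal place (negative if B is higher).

Regimen A: f = (1/2)^(6/8) ≈ 0.5946; Cmin,ss = (1890/156)·f/(1−f) ≈ 17.770 mg/L.
Regimen B: f = (1/2)^(22/8) ≈ 0.1487; Cmin,ss = (345/156)·f/(1−f) ≈ 0.386 mg/L.
Difference ≈ 17.770 − 0.386 ≈ 17.384 mg/L.

17.4 mg/L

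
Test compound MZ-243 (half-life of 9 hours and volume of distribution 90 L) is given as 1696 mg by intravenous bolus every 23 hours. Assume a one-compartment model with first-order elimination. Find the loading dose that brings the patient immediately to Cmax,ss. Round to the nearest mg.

2044 mg

f = (1/2)^(23/9) ≈ 0.170099; accumulation ratio R = 1/(1−f) ≈ 1.20496.
Loading dose to hit Cmax,ss on first dose: D_load = D_maint·R ≈ 1696 × 1.20496 ≈ 2043.61 mg.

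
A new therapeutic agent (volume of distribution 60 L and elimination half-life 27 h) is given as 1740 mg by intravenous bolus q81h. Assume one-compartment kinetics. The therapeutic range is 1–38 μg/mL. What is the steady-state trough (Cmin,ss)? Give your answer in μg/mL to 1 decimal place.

τ = 81 h = 3 half-lives, so f = (1/2)^3 = 0.125.
At steady state, R = 1/(1 − 0.125) = 8/7.
Single-dose peak C₀ = D/Vd = 1740/60 = 29 μg/mL.
Steady-state peak Cmax,ss = C₀·R = 29 × 8/7 ≈ 33.143 μg/mL.
Steady-state trough Cmin,ss = Cmax,ss·f ≈ 33.143 × 0.125 ≈ 4.143 μg/mL.
Trough 4.1 μg/mL vs MEC 1 μg/mL: adequate.

4.1 μg/mL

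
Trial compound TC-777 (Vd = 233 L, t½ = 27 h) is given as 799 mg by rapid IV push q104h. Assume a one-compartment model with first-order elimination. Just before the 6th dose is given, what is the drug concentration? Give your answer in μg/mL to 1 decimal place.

f = (1/2)^(τ/t½) = (1/2)^(104/27) ≈ 0.0693.
C₀ = D/Vd = 799/233 ≈ 3.429 μg/mL.
Before the 6th dose, 5 doses have been given. Superposition: Cmin = C₀·(f + f² + … + f^5).
≈ 3.429 × (0.0693 + 0.0048 + 0.0003 + 0.0000 + 0.0000) ≈ 3.429 × 0.0744 ≈ 0.255 μg/mL.

0.3 μg/mL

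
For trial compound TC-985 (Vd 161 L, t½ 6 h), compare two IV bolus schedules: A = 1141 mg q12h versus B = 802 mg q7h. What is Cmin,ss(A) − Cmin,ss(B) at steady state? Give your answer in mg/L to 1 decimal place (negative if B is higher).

-1.6 mg/L

Regimen A: f = (1/2)^(12/6) ≈ 0.2500; Cmin,ss = (1141/161)·f/(1−f) ≈ 2.362 mg/L.
Regimen B: f = (1/2)^(7/6) ≈ 0.4454; Cmin,ss = (802/161)·f/(1−f) ≈ 4.001 mg/L.
Difference ≈ 2.362 − 4.001 ≈ -1.639 mg/L.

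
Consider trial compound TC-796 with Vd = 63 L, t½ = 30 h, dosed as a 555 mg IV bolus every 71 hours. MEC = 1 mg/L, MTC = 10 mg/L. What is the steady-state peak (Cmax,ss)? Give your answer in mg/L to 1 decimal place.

10.9 mg/L

k = ln2/t½ = ln2/30 ≈ 0.023105 h⁻¹; fraction remaining f = e^(−kτ) = e^(−0.023105×71) ≈ 0.1939.
At steady state, accumulation factor R = 1/(1 − e^(−kτ)) ≈ 1.2405.
Single-dose peak C₀ = D/Vd = 555/63 ≈ 8.810 mg/L.
Steady-state peak Cmax,ss = C₀·R ≈ 8.810 × 1.2405 ≈ 10.929 mg/L.
Peak 10.9 mg/L vs MTC 10 mg/L: exceeds toxic threshold.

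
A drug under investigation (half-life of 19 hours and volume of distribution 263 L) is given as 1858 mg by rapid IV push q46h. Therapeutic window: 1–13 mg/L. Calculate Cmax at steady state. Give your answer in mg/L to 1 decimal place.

8.7 mg/L

k = ln2/t½ = ln2/19 ≈ 0.036481 h⁻¹; fraction remaining f = e^(−kτ) = e^(−0.036481×46) ≈ 0.1867.
At steady state, accumulation factor R = 1/(1 − e^(−kτ)) ≈ 1.2296.
Single-dose peak C₀ = D/Vd = 1858/263 ≈ 7.065 mg/L.
Cmax,ss = C₀/(1 − f) ≈ 7.065/0.8133 ≈ 8.687 mg/L.
Peak 8.7 mg/L vs MTC 13 mg/L: below toxic threshold.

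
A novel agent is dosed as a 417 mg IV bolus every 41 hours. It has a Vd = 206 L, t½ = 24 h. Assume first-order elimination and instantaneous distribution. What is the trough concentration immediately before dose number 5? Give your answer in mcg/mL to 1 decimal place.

0.9 mcg/mL

f = (1/2)^(τ/t½) = (1/2)^(41/24) ≈ 0.3060.
C₀ = D/Vd = 417/206 ≈ 2.024 mcg/mL.
Before the 5th dose, 4 doses have been given. Superposition: Cmin = C₀·(f + f² + … + f^4).
≈ 2.024 × (0.3060 + 0.0936 + 0.0287 + 0.0088) ≈ 2.024 × 0.4371 ≈ 0.885 mcg/mL.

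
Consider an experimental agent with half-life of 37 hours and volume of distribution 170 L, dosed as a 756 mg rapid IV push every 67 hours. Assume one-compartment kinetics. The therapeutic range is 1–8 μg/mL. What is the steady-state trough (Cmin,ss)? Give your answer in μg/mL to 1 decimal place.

τ/t½ = 67/37 ≈ 1.8108, so fraction remaining f = (1/2)^(67/37) ≈ 0.2850.
Accumulation ratio R = 1/(1 − f) ≈ 1/0.7150 ≈ 1.3986.
Each bolus raises the concentration by D/Vd = 756/170 ≈ 4.447 μg/mL.
Cmax,ss = C₀/(1 − f) ≈ 4.447/0.7150 ≈ 6.220 μg/mL.
Steady-state trough Cmin,ss = Cmax,ss·f ≈ 6.220 × 0.2850 ≈ 1.773 μg/mL.
Trough 1.8 μg/mL vs MEC 1 μg/mL: adequate.

1.8 μg/mL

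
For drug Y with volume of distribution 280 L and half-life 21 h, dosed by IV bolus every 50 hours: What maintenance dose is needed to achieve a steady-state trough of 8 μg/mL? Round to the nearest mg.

9428 mg

τ/t½ = 50/21 ≈ 2.381, so f = (1/2)^(50/21) ≈ 0.191983.
Cmin,ss = (D/Vd)·f/(1−f), so D = Cmin,ss·Vd·(1−f)/f.
D = 8 × 280 × (1−f)/f ≈ 8 × 280 × 4.20879 ≈ 9427.69 mg.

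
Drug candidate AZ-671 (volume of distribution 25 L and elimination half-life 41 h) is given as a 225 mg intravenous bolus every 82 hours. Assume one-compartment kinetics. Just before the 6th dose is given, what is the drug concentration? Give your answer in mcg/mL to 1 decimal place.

f = (1/2)^(τ/t½) = (1/2)^(82/41) ≈ 0.2500.
C₀ = D/Vd = 225/25 ≈ 9.000 mcg/mL.
Before the 6th dose, 5 doses have been given. Superposition: Cmin = C₀·(f + f² + … + f^5).
≈ 9.000 × (0.2500 + 0.0625 + 0.0156 + 0.0039 + 0.0010) ≈ 9.000 × 0.3330 ≈ 2.997 mcg/mL.

3.0 mcg/mL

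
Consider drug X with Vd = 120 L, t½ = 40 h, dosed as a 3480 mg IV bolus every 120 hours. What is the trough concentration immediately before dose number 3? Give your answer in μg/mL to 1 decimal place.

f = (1/2)^(τ/t½) = (1/2)^(120/40) ≈ 0.1250.
C₀ = D/Vd = 3480/120 ≈ 29.000 μg/mL.
Before the 3rd dose, 2 doses have been given. Superposition: Cmin = C₀·(f + f²).
≈ 29.000 × (0.1250 + 0.0156) ≈ 29.000 × 0.1406 ≈ 4.077 μg/mL.

4.1 μg/mL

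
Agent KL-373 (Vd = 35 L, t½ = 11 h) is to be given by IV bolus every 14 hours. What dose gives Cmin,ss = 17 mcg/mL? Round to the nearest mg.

843 mg

τ/t½ = 14/11 ≈ 1.2727, so f = (1/2)^(14/11) ≈ 0.413877.
Cmin,ss = (D/Vd)·f/(1−f), so D = Cmin,ss·Vd·(1−f)/f.
D = 17 × 35 × (1−f)/f ≈ 17 × 35 × 1.41618 ≈ 842.63 mg.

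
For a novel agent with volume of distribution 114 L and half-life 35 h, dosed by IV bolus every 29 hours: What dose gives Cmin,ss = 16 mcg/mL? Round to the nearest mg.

τ/t½ = 29/35 ≈ 0.82857, so f = (1/2)^(29/35) ≈ 0.563087.
Cmin,ss = (D/Vd)·f/(1−f), so D = Cmin,ss·Vd·(1−f)/f.
D = 16 × 114 × (1−f)/f ≈ 16 × 114 × 0.77592 ≈ 1415.28 mg.

1415 mg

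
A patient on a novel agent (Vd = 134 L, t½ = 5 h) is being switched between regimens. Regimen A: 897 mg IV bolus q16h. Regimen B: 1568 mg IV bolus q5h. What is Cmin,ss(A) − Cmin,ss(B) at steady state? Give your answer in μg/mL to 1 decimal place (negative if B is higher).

Regimen A: f = (1/2)^(16/5) ≈ 0.1088; Cmin,ss = (897/134)·f/(1−f) ≈ 0.817 μg/mL.
Regimen B: f = (1/2)^(5/5) ≈ 0.5000; Cmin,ss = (1568/134)·f/(1−f) ≈ 11.701 μg/mL.
Difference ≈ 0.817 − 11.701 ≈ -10.884 μg/mL.

-10.9 μg/mL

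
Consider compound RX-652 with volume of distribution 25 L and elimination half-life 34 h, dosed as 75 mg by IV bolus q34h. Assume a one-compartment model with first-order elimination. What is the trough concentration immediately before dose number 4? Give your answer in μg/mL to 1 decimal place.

f = (1/2)^(τ/t½) = (1/2)^(34/34) ≈ 0.5000.
C₀ = D/Vd = 75/25 ≈ 3.000 μg/mL.
Before the 4th dose, 3 doses have been given. Superposition: Cmin = C₀·(f + f² + … + f^3).
≈ 3.000 × (0.5000 + 0.2500 + 0.1250) ≈ 3.000 × 0.8750 ≈ 2.625 μg/mL.

2.6 μg/mL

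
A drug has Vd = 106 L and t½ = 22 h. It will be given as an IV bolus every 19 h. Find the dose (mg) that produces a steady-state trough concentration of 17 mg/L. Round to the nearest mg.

1477 mg

τ/t½ = 19/22 ≈ 0.86364, so f = (1/2)^(19/22) ≈ 0.549566.
Cmin,ss = (D/Vd)·f/(1−f), so D = Cmin,ss·Vd·(1−f)/f.
D = 17 × 106 × (1−f)/f ≈ 17 × 106 × 0.81962 ≈ 1476.96 mg.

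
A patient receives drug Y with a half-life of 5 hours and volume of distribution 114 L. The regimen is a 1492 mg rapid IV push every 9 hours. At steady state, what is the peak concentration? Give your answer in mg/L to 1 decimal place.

18.4 mg/L

τ/t½ = 9/5 ≈ 1.8, so fraction remaining f = (1/2)^(9/5) ≈ 0.2872.
Accumulation ratio R = 1/(1 − f) ≈ 1/0.7128 ≈ 1.4029.
Single-dose peak C₀ = D/Vd = 1492/114 ≈ 13.088 mg/L.
Steady-state peak Cmax,ss = C₀·R ≈ 13.088 × 1.4029 ≈ 18.361 mg/L.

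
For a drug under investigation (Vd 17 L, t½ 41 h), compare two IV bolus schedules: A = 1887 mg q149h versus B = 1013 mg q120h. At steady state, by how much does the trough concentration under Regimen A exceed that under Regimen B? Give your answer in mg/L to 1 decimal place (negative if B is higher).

0.7 mg/L

Regimen A: f = (1/2)^(149/41) ≈ 0.0805; Cmin,ss = (1887/17)·f/(1−f) ≈ 9.718 mg/L.
Regimen B: f = (1/2)^(120/41) ≈ 0.1315; Cmin,ss = (1013/17)·f/(1−f) ≈ 9.022 mg/L.
Difference ≈ 9.718 − 9.022 ≈ 0.696 mg/L.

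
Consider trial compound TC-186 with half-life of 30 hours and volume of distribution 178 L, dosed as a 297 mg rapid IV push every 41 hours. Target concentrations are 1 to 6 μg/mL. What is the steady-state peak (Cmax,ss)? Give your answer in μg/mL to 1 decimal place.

Over one 41-h interval, 41/30 ≈ 1.3667 half-lives elapse, leaving f ≈ 0.3878 of each dose.
Accumulation ratio R = 1/(1 − f) ≈ 1/0.6122 ≈ 1.6335.
Single-dose peak C₀ = D/Vd = 297/178 ≈ 1.669 μg/mL.
Steady-state peak Cmax,ss = C₀·R ≈ 1.669 × 1.6335 ≈ 2.726 μg/mL.
Peak 2.7 μg/mL vs MTC 6 μg/mL: below toxic threshold.

2.7 μg/mL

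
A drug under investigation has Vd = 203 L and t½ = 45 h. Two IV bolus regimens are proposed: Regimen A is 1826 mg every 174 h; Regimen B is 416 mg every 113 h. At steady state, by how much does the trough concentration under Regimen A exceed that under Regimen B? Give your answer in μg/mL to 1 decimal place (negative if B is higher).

Regimen A: f = (1/2)^(174/45) ≈ 0.0686; Cmin,ss = (1826/203)·f/(1−f) ≈ 0.663 μg/mL.
Regimen B: f = (1/2)^(113/45) ≈ 0.1754; Cmin,ss = (416/203)·f/(1−f) ≈ 0.436 μg/mL.
Difference ≈ 0.663 − 0.436 ≈ 0.227 μg/mL.

0.2 μg/mL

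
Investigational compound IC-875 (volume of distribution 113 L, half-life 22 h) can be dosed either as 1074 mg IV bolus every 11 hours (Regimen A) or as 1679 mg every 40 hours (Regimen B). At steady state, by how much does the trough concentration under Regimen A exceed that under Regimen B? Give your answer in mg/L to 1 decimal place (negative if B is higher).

Regimen A: f = (1/2)^(11/22) ≈ 0.7071; Cmin,ss = (1074/113)·f/(1−f) ≈ 22.945 mg/L.
Regimen B: f = (1/2)^(40/22) ≈ 0.2836; Cmin,ss = (1679/113)·f/(1−f) ≈ 5.882 mg/L.
Difference ≈ 22.945 − 5.882 ≈ 17.063 mg/L.

17.1 mg/L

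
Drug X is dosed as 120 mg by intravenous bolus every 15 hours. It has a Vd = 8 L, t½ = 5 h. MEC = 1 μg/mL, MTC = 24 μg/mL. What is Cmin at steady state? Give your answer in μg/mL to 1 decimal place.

The dosing interval is 3 half-lives, so f = 2^(−3) = 0.125.
Accumulation ratio R = 1/(1 − f) = 1/0.875 = 8/7.
Single-dose peak C₀ = D/Vd = 120/8 = 15 μg/mL.
Steady-state peak Cmax,ss = C₀·R = 15 × 8/7 ≈ 17.143 μg/mL.
Steady-state trough Cmin,ss = Cmax,ss·f ≈ 17.143 × 0.125 ≈ 2.143 μg/mL.
Trough 2.1 μg/mL vs MEC 1 μg/mL: adequate.

2.1 μg/mL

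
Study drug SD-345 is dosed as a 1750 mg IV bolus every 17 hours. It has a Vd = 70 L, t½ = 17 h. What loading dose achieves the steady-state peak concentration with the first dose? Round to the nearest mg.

f = (1/2)^(17/17) ≈ 0.500000; accumulation ratio R = 1/(1−f) ≈ 2.00000.
Loading dose to hit Cmax,ss on first dose: D_load = D_maint·R ≈ 1750 × 2.00000 ≈ 3500.00 mg.

3500 mg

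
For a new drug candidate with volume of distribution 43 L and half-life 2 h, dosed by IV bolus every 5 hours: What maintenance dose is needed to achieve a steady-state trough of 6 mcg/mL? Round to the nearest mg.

τ/t½ = 5/2 ≈ 2.5, so f = (1/2)^(5/2) ≈ 0.176777.
Cmin,ss = (D/Vd)·f/(1−f), so D = Cmin,ss·Vd·(1−f)/f.
D = 6 × 43 × (1−f)/f ≈ 6 × 43 × 4.65684 ≈ 1201.46 mg.

1201 mg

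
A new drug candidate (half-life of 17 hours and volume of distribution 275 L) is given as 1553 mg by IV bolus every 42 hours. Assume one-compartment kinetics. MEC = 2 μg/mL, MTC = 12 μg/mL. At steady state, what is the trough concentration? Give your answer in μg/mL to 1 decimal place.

1.2 μg/mL

Over one 42-h interval, 42/17 ≈ 2.4706 half-lives elapse, leaving f ≈ 0.1804 of each dose.
Each bolus raises the concentration by D/Vd = 1553/275 ≈ 5.647 μg/mL.
Steady-state trough Cmin,ss = C₀·f/(1−f) ≈ 5.647 × 0.1804/0.8196 ≈ 1.243 μg/mL.
Trough 1.2 μg/mL vs MEC 2 μg/mL: subtherapeutic.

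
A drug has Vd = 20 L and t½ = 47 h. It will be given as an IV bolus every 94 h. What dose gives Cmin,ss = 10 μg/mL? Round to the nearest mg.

600 mg

τ/t½ = 94/47 ≈ 2, so f = (1/2)^(94/47) ≈ 0.250000.
Cmin,ss = (D/Vd)·f/(1−f), so D = Cmin,ss·Vd·(1−f)/f.
D = 10 × 20 × (1−f)/f ≈ 10 × 20 × 3.00000 ≈ 600.00 mg.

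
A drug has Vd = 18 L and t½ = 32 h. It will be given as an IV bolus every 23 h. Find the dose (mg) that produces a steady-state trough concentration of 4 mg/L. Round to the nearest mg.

46 mg

τ/t½ = 23/32 ≈ 0.71875, so f = (1/2)^(23/32) ≈ 0.607624.
Cmin,ss = (D/Vd)·f/(1−f), so D = Cmin,ss·Vd·(1−f)/f.
D = 4 × 18 × (1−f)/f ≈ 4 × 18 × 0.64575 ≈ 46.49 mg.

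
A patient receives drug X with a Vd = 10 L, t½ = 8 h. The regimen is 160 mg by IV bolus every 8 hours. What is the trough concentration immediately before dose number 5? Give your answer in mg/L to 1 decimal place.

f = (1/2)^(τ/t½) = (1/2)^(8/8) ≈ 0.5000.
C₀ = D/Vd = 160/10 ≈ 16.000 mg/L.
Before the 5th dose, 4 doses have been given. Superposition: Cmin = C₀·(f + f² + … + f^4).
≈ 16.000 × (0.5000 + 0.2500 + 0.1250 + 0.0625) ≈ 16.000 × 0.9375 ≈ 15.000 mg/L.

15.0 mg/L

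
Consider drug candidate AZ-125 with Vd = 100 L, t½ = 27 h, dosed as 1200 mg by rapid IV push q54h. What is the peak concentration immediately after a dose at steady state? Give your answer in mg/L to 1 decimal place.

The dosing interval is 2 half-lives, so f = 2^(−2) = 0.25.
At steady state, R = 1/(1 − 0.25) = 4/3.
Single-dose peak C₀ = D/Vd = 1200/100 = 12 mg/L.
Steady-state peak Cmax,ss = C₀·R = 12 × 4/3 ≈ 16.000 mg/L.

16.0 mg/L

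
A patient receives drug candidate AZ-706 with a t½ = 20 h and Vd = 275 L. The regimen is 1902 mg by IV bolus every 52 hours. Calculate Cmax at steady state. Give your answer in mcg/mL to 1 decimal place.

Over one 52-h interval, 52/20 ≈ 2.6 half-lives elapse, leaving f ≈ 0.1649 of each dose.
Accumulation ratio R = 1/(1 − f) ≈ 1/0.8351 ≈ 1.1975.
Each bolus raises the concentration by D/Vd = 1902/275 ≈ 6.916 mcg/mL.
Cmax,ss = C₀/(1 − f) ≈ 6.916/0.8351 ≈ 8.282 mcg/mL.

8.3 mcg/mL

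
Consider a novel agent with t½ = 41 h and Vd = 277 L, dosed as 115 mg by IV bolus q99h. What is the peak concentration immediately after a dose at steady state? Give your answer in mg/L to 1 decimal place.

0.5 mg/L

τ/t½ = 99/41 ≈ 2.4146, so fraction remaining f = (1/2)^(99/41) ≈ 0.1876.
At steady state, accumulation factor R = 1/(1 − e^(−kτ)) ≈ 1.2309.
Single-dose peak C₀ = D/Vd = 115/277 ≈ 0.415 mg/L.
Steady-state peak Cmax,ss = C₀·R ≈ 0.415 × 1.2309 ≈ 0.511 mg/L.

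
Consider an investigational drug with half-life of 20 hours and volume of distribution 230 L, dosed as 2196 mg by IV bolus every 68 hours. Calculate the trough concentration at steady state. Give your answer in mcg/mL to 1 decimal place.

Over one 68-h interval, 68/20 ≈ 3.4 half-lives elapse, leaving f ≈ 0.0947 of each dose.
Accumulation ratio R = 1/(1 − f) ≈ 1/0.9053 ≈ 1.1046.
Single-dose peak C₀ = D/Vd = 2196/230 ≈ 9.548 mcg/mL.
Cmax,ss = C₀/(1 − f) ≈ 9.548/0.9053 ≈ 10.547 mcg/mL.
One interval later, Cmin,ss = Cmax,ss·e^(−kτ) ≈ 10.547 × 0.0947 ≈ 0.999 mcg/mL.

1.0 mcg/mL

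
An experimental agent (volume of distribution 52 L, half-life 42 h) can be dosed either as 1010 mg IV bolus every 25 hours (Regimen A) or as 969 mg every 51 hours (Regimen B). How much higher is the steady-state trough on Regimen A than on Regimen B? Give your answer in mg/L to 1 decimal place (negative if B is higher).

Regimen A: f = (1/2)^(25/42) ≈ 0.6619; Cmin,ss = (1010/52)·f/(1−f) ≈ 38.025 mg/L.
Regimen B: f = (1/2)^(51/42) ≈ 0.4310; Cmin,ss = (969/52)·f/(1−f) ≈ 14.115 mg/L.
Difference ≈ 38.025 − 14.115 ≈ 23.910 mg/L.

23.9 mg/L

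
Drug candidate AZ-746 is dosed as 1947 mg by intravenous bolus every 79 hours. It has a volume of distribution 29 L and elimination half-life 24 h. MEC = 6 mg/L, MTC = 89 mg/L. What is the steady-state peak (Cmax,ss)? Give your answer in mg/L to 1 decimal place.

k = ln2/t½ = ln2/24 ≈ 0.028881 h⁻¹; fraction remaining f = e^(−kτ) = e^(−0.028881×79) ≈ 0.1021.
At steady state, accumulation factor R = 1/(1 − e^(−kτ)) ≈ 1.1137.
Each bolus raises the concentration by D/Vd = 1947/29 ≈ 67.138 mg/L.
Cmax,ss = C₀/(1 − f) ≈ 67.138/0.8979 ≈ 74.772 mg/L.
Peak 74.8 mg/L vs MTC 89 mg/L: below toxic threshold.

74.8 mg/L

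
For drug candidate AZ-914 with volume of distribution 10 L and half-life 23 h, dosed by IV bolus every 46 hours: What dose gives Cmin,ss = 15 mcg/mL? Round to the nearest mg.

450 mg

τ/t½ = 46/23 ≈ 2, so f = (1/2)^(46/23) ≈ 0.250000.
Cmin,ss = (D/Vd)·f/(1−f), so D = Cmin,ss·Vd·(1−f)/f.
D = 15 × 10 × (1−f)/f ≈ 15 × 10 × 3.00000 ≈ 450.00 mg.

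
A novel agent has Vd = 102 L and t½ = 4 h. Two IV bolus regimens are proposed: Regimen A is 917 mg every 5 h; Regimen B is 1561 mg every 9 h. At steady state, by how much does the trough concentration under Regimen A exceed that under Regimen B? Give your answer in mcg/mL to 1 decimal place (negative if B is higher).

2.4 mcg/mL

Regimen A: f = (1/2)^(5/4) ≈ 0.4204; Cmin,ss = (917/102)·f/(1−f) ≈ 6.521 mcg/mL.
Regimen B: f = (1/2)^(9/4) ≈ 0.2102; Cmin,ss = (1561/102)·f/(1−f) ≈ 4.073 mcg/mL.
Difference ≈ 6.521 − 4.073 ≈ 2.448 mcg/mL.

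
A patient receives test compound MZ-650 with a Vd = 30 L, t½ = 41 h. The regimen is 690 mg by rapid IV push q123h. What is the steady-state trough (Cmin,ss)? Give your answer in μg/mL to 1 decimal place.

The dosing interval is 3 half-lives, so f = 2^(−3) = 0.125.
Accumulation ratio R = 1/(1 − f) = 1/0.875 = 8/7.
Single-dose peak C₀ = D/Vd = 690/30 = 23 μg/mL.
Steady-state peak Cmax,ss = C₀·R = 23 × 8/7 ≈ 26.286 μg/mL.
Steady-state trough Cmin,ss = Cmax,ss·f ≈ 26.286 × 0.125 ≈ 3.286 μg/mL.

3.3 μg/mL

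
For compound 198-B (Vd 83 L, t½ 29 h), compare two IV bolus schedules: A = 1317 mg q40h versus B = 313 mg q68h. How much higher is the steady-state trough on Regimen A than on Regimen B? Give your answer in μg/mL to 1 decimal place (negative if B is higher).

Regimen A: f = (1/2)^(40/29) ≈ 0.3844; Cmin,ss = (1317/83)·f/(1−f) ≈ 9.908 μg/mL.
Regimen B: f = (1/2)^(68/29) ≈ 0.1969; Cmin,ss = (313/83)·f/(1−f) ≈ 0.925 μg/mL.
Difference ≈ 9.908 − 0.925 ≈ 8.983 μg/mL.

9.0 μg/mL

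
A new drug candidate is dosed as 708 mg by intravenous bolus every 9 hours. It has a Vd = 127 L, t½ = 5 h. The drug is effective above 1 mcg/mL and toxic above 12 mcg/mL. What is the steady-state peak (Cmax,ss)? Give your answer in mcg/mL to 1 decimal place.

7.8 mcg/mL

τ/t½ = 9/5 ≈ 1.8, so fraction remaining f = (1/2)^(9/5) ≈ 0.2872.
At steady state, accumulation factor R = 1/(1 − e^(−kτ)) ≈ 1.4029.
Single-dose peak C₀ = D/Vd = 708/127 ≈ 5.575 mcg/mL.
Cmax,ss = C₀/(1 − f) ≈ 5.575/0.7128 ≈ 7.821 mcg/mL.
Peak 7.8 mcg/mL vs MTC 12 mcg/mL: below toxic threshold.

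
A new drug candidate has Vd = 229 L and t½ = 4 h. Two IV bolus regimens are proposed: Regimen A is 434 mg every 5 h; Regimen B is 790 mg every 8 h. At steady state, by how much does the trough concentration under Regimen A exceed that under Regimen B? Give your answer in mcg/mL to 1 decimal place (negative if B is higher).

Regimen A: f = (1/2)^(5/4) ≈ 0.4204; Cmin,ss = (434/229)·f/(1−f) ≈ 1.375 mcg/mL.
Regimen B: f = (1/2)^(8/4) ≈ 0.2500; Cmin,ss = (790/229)·f/(1−f) ≈ 1.150 mcg/mL.
Difference ≈ 1.375 − 1.150 ≈ 0.225 mcg/mL.

0.2 mcg/mL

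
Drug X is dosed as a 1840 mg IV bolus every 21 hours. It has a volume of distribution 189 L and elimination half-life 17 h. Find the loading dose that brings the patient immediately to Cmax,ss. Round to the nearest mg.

f = (1/2)^(21/17) ≈ 0.424756; accumulation ratio R = 1/(1−f) ≈ 1.73839.
Loading dose to hit Cmax,ss on first dose: D_load = D_maint·R ≈ 1840 × 1.73839 ≈ 3198.64 mg.

3199 mg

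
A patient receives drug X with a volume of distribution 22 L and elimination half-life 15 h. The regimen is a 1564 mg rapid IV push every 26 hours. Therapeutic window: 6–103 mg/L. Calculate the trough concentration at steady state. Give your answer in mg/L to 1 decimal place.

τ/t½ = 26/15 ≈ 1.7333, so fraction remaining f = (1/2)^(26/15) ≈ 0.3008.
Single-dose peak C₀ = D/Vd = 1564/22 ≈ 71.091 mg/L.
Steady-state trough Cmin,ss = C₀·f/(1−f) ≈ 71.091 × 0.3008/0.6992 ≈ 30.584 mg/L.
Trough 30.6 mg/L vs MEC 6 mg/L: adequate.

30.6 mg/L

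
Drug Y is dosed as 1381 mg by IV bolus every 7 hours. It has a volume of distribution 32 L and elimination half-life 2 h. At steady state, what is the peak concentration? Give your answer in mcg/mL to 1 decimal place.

k = ln2/t½ = ln2/2 ≈ 0.346574 h⁻¹; fraction remaining f = e^(−kτ) = e^(−0.346574×7) ≈ 0.0884.
At steady state, accumulation factor R = 1/(1 − e^(−kτ)) ≈ 1.0970.
Each bolus raises the concentration by D/Vd = 1381/32 ≈ 43.156 mcg/mL.
Steady-state peak Cmax,ss = C₀·R ≈ 43.156 × 1.0970 ≈ 47.342 mcg/mL.

47.3 mcg/mL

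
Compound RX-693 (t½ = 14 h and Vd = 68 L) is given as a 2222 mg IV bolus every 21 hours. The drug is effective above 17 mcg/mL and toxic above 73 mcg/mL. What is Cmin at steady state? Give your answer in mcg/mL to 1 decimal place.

17.9 mcg/mL

Over one 21-h interval, 21/14 ≈ 1.5 half-lives elapse, leaving f ≈ 0.3536 of each dose.
Each bolus raises the concentration by D/Vd = 2222/68 ≈ 32.676 mcg/mL.
Steady-state trough Cmin,ss = C₀·f/(1−f) ≈ 32.676 × 0.3536/0.6464 ≈ 17.875 mcg/mL.
Trough 17.9 mcg/mL vs MEC 17 mcg/mL: adequate.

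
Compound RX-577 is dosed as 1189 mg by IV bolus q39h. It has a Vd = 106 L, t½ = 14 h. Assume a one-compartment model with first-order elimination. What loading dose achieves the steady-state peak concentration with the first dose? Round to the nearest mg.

f = (1/2)^(39/14) ≈ 0.145016; accumulation ratio R = 1/(1−f) ≈ 1.16961.
Loading dose to hit Cmax,ss on first dose: D_load = D_maint·R ≈ 1189 × 1.16961 ≈ 1390.67 mg.

1391 mg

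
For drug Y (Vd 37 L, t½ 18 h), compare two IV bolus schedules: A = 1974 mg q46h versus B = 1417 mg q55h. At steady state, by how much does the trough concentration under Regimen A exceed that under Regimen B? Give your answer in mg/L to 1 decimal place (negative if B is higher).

5.7 mg/L

Regimen A: f = (1/2)^(46/18) ≈ 0.1701; Cmin,ss = (1974/37)·f/(1−f) ≈ 10.935 mg/L.
Regimen B: f = (1/2)^(55/18) ≈ 0.1203; Cmin,ss = (1417/37)·f/(1−f) ≈ 5.237 mg/L.
Difference ≈ 10.935 − 5.237 ≈ 5.698 mg/L.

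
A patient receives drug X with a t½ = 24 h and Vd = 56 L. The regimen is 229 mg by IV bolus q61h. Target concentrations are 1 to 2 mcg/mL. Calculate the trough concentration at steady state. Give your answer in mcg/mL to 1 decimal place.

k = ln2/t½ = ln2/24 ≈ 0.028881 h⁻¹; fraction remaining f = e^(−kτ) = e^(−0.028881×61) ≈ 0.1717.
Single-dose peak C₀ = D/Vd = 229/56 ≈ 4.089 mcg/mL.
Steady-state trough Cmin,ss = C₀·f/(1−f) ≈ 4.089 × 0.1717/0.8283 ≈ 0.848 mcg/mL.
Trough 0.8 mcg/mL vs MEC 1 mcg/mL: subtherapeutic.

0.8 mcg/mL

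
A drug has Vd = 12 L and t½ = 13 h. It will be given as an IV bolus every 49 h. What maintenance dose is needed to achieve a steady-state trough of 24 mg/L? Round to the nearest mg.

3639 mg

τ/t½ = 49/13 ≈ 3.7692, so f = (1/2)^(49/13) ≈ 0.073341.
Cmin,ss = (D/Vd)·f/(1−f), so D = Cmin,ss·Vd·(1−f)/f.
D = 24 × 12 × (1−f)/f ≈ 24 × 12 × 12.63494 ≈ 3638.86 mg.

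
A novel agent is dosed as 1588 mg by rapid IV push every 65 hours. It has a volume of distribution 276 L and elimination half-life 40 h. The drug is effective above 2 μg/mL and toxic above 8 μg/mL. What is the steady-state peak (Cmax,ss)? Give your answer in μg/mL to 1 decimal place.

τ/t½ = 65/40 ≈ 1.625, so fraction remaining f = (1/2)^(65/40) ≈ 0.3242.
Accumulation ratio R = 1/(1 − f) ≈ 1/0.6758 ≈ 1.4797.
Single-dose peak C₀ = D/Vd = 1588/276 ≈ 5.754 μg/mL.
Steady-state peak Cmax,ss = C₀·R ≈ 5.754 × 1.4797 ≈ 8.514 μg/mL.
Peak 8.5 μg/mL vs MTC 8 μg/mL: exceeds toxic threshold.

8.5 μg/mL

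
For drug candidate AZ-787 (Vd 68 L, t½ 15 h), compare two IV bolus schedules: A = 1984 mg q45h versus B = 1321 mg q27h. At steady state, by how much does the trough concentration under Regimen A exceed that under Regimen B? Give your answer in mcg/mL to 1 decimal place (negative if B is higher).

-3.7 mcg/mL

Regimen A: f = (1/2)^(45/15) ≈ 0.1250; Cmin,ss = (1984/68)·f/(1−f) ≈ 4.168 mcg/mL.
Regimen B: f = (1/2)^(27/15) ≈ 0.2872; Cmin,ss = (1321/68)·f/(1−f) ≈ 7.827 mcg/mL.
Difference ≈ 4.168 − 7.827 ≈ -3.659 mcg/mL.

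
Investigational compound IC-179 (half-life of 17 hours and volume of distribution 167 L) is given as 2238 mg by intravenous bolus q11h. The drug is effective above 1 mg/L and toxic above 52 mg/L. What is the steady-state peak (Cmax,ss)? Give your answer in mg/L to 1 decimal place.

37.1 mg/L

Over one 11-h interval, 11/17 ≈ 0.64706 half-lives elapse, leaving f ≈ 0.6386 of each dose.
Accumulation ratio R = 1/(1 − f) ≈ 1/0.3614 ≈ 2.7670.
Single-dose peak C₀ = D/Vd = 2238/167 ≈ 13.401 mg/L.
Cmax,ss = C₀/(1 − f) ≈ 13.401/0.3614 ≈ 37.081 mg/L.
Peak 37.1 mg/L vs MTC 52 mg/L: below toxic threshold.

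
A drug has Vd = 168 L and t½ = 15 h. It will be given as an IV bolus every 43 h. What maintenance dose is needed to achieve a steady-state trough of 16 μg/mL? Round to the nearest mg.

τ/t½ = 43/15 ≈ 2.8667, so f = (1/2)^(43/15) ≈ 0.137103.
Cmin,ss = (D/Vd)·f/(1−f), so D = Cmin,ss·Vd·(1−f)/f.
D = 16 × 168 × (1−f)/f ≈ 16 × 168 × 6.29379 ≈ 16917.71 mg.

16918 mg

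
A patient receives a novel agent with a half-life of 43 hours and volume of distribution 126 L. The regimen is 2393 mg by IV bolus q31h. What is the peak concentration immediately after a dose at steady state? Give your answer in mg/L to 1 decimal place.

48.3 mg/L

k = ln2/t½ = ln2/43 ≈ 0.016120 h⁻¹; fraction remaining f = e^(−kτ) = e^(−0.016120×31) ≈ 0.6067.
At steady state, accumulation factor R = 1/(1 − e^(−kτ)) ≈ 2.5426.
Single-dose peak C₀ = D/Vd = 2393/126 ≈ 18.992 mg/L.
Steady-state peak Cmax,ss = C₀·R ≈ 18.992 × 2.5426 ≈ 48.289 mg/L.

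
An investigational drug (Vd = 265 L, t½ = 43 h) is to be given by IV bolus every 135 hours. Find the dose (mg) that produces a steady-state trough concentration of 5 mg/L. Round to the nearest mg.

τ/t½ = 135/43 ≈ 3.1395, so f = (1/2)^(135/43) ≈ 0.113476.
Cmin,ss = (D/Vd)·f/(1−f), so D = Cmin,ss·Vd·(1−f)/f.
D = 5 × 265 × (1−f)/f ≈ 5 × 265 × 7.81244 ≈ 10351.48 mg.

10351 mg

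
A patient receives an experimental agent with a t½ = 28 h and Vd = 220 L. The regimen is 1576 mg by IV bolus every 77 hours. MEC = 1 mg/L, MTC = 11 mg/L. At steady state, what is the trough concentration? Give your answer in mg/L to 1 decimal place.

1.3 mg/L

Over one 77-h interval, 77/28 ≈ 2.75 half-lives elapse, leaving f ≈ 0.1487 of each dose.
Accumulation ratio R = 1/(1 − f) ≈ 1/0.8513 ≈ 1.1747.
Single-dose peak C₀ = D/Vd = 1576/220 ≈ 7.164 mg/L.
Cmax,ss = C₀/(1 − f) ≈ 7.164/0.8513 ≈ 8.415 mg/L.
One interval later, Cmin,ss = Cmax,ss·e^(−kτ) ≈ 8.415 × 0.1487 ≈ 1.251 mg/L.
Trough 1.3 mg/L vs MEC 1 mg/L: adequate.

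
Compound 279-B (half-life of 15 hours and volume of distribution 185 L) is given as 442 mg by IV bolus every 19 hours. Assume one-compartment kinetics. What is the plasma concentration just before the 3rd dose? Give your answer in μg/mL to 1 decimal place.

f = (1/2)^(τ/t½) = (1/2)^(19/15) ≈ 0.4156.
C₀ = D/Vd = 442/185 ≈ 2.389 μg/mL.
Before the 3rd dose, 2 doses have been given. Superposition: Cmin = C₀·(f + f²).
≈ 2.389 × (0.4156 + 0.1727) ≈ 2.389 × 0.5883 ≈ 1.405 μg/mL.

1.4 μg/mL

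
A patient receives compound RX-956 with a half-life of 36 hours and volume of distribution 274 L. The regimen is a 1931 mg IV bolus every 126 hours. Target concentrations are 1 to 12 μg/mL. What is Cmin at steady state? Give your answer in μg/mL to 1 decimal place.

0.7 μg/mL

τ/t½ = 126/36 ≈ 3.5, so fraction remaining f = (1/2)^(126/36) ≈ 0.0884.
Accumulation ratio R = 1/(1 − f) ≈ 1/0.9116 ≈ 1.0970.
Each bolus raises the concentration by D/Vd = 1931/274 ≈ 7.047 μg/mL.
Steady-state peak Cmax,ss = C₀·R ≈ 7.047 × 1.0970 ≈ 7.731 μg/mL.
One interval later, Cmin,ss = Cmax,ss·e^(−kτ) ≈ 7.731 × 0.0884 ≈ 0.683 μg/mL.
Trough 0.7 μg/mL vs MEC 1 μg/mL: subtherapeutic.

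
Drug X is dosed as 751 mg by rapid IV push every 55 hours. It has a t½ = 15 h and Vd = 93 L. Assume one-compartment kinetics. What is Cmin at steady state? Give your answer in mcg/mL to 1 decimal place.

0.7 mcg/mL

τ/t½ = 55/15 ≈ 3.6667, so fraction remaining f = (1/2)^(55/15) ≈ 0.0787.
Each bolus raises the concentration by D/Vd = 751/93 ≈ 8.075 mcg/mL.
Steady-state trough Cmin,ss = C₀·f/(1−f) ≈ 8.075 × 0.0787/0.9213 ≈ 0.690 mcg/mL.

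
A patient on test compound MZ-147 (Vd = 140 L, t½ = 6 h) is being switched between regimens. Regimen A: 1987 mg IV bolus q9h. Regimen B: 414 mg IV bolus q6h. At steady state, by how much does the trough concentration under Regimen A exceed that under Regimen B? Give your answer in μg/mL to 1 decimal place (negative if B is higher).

Regimen A: f = (1/2)^(9/6) ≈ 0.3536; Cmin,ss = (1987/140)·f/(1−f) ≈ 7.764 μg/mL.
Regimen B: f = (1/2)^(6/6) ≈ 0.5000; Cmin,ss = (414/140)·f/(1−f) ≈ 2.957 μg/mL.
Difference ≈ 7.764 − 2.957 ≈ 4.807 μg/mL.

4.8 μg/mL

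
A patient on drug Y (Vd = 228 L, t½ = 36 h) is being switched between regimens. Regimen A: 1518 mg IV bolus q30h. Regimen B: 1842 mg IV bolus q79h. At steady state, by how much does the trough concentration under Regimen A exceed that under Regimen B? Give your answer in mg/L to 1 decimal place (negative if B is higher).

Regimen A: f = (1/2)^(30/36) ≈ 0.5612; Cmin,ss = (1518/228)·f/(1−f) ≈ 8.515 mg/L.
Regimen B: f = (1/2)^(79/36) ≈ 0.2185; Cmin,ss = (1842/228)·f/(1−f) ≈ 2.259 mg/L.
Difference ≈ 8.515 − 2.259 ≈ 6.256 mg/L.

6.3 mg/L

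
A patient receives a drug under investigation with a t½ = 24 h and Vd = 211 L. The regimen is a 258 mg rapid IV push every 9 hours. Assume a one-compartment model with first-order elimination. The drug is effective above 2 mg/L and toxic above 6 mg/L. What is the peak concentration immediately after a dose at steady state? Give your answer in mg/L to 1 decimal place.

5.3 mg/L

τ/t½ = 9/24 ≈ 0.375, so fraction remaining f = (1/2)^(9/24) ≈ 0.7711.
Accumulation ratio R = 1/(1 − f) ≈ 1/0.2289 ≈ 4.3687.
Single-dose peak C₀ = D/Vd = 258/211 ≈ 1.223 mg/L.
Steady-state peak Cmax,ss = C₀·R ≈ 1.223 × 4.3687 ≈ 5.343 mg/L.
Peak 5.3 mg/L vs MTC 6 mg/L: below toxic threshold.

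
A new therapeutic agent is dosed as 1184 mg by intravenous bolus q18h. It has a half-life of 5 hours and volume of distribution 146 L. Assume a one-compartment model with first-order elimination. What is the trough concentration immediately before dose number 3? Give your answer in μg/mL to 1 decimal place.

0.7 μg/mL

f = (1/2)^(τ/t½) = (1/2)^(18/5) ≈ 0.0825.
C₀ = D/Vd = 1184/146 ≈ 8.110 μg/mL.
Before the 3rd dose, 2 doses have been given. Superposition: Cmin = C₀·(f + f²).
≈ 8.110 × (0.0825 + 0.0068) ≈ 8.110 × 0.0893 ≈ 0.724 μg/mL.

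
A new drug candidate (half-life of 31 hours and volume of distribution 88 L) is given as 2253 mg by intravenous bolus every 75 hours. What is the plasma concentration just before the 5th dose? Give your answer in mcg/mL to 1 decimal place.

5.9 mcg/mL

f = (1/2)^(τ/t½) = (1/2)^(75/31) ≈ 0.1869.
C₀ = D/Vd = 2253/88 ≈ 25.602 mcg/mL.
Before the 5th dose, 4 doses have been given. Superposition: Cmin = C₀·(f + f² + … + f^4).
≈ 25.602 × (0.1869 + 0.0349 + 0.0065 + 0.0012) ≈ 25.602 × 0.2295 ≈ 5.876 mcg/mL.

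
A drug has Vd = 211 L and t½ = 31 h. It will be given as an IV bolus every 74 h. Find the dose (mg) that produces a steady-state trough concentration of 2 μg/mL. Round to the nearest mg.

τ/t½ = 74/31 ≈ 2.3871, so f = (1/2)^(74/31) ≈ 0.191167.
Cmin,ss = (D/Vd)·f/(1−f), so D = Cmin,ss·Vd·(1−f)/f.
D = 2 × 211 × (1−f)/f ≈ 2 × 211 × 4.23103 ≈ 1785.49 mg.

1785 mg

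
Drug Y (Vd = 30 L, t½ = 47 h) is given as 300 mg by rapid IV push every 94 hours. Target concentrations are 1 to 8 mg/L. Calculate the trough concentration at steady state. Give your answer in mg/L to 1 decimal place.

τ = 94 h = 2 half-lives, so f = (1/2)^2 = 0.25.
At steady state, R = 1/(1 − 0.25) = 4/3.
Single-dose peak C₀ = D/Vd = 300/30 = 10 mg/L.
Steady-state peak Cmax,ss = C₀·R = 10 × 4/3 ≈ 13.333 mg/L.
Steady-state trough Cmin,ss = Cmax,ss·f ≈ 13.333 × 0.25 ≈ 3.333 mg/L.
Trough 3.3 mg/L vs MEC 1 mg/L: adequate.

3.3 mg/L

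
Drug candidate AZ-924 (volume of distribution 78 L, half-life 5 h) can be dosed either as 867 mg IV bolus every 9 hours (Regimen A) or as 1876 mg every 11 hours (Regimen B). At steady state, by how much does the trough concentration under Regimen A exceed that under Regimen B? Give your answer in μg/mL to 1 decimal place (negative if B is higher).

Regimen A: f = (1/2)^(9/5) ≈ 0.2872; Cmin,ss = (867/78)·f/(1−f) ≈ 4.479 μg/mL.
Regimen B: f = (1/2)^(11/5) ≈ 0.2176; Cmin,ss = (1876/78)·f/(1−f) ≈ 6.689 μg/mL.
Difference ≈ 4.479 − 6.689 ≈ -2.210 μg/mL.

-2.2 μg/mL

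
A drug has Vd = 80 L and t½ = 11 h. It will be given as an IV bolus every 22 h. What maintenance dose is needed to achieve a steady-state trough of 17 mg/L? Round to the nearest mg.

4080 mg

τ/t½ = 22/11 ≈ 2, so f = (1/2)^(22/11) ≈ 0.250000.
Cmin,ss = (D/Vd)·f/(1−f), so D = Cmin,ss·Vd·(1−f)/f.
D = 17 × 80 × (1−f)/f ≈ 17 × 80 × 3.00000 ≈ 4080.00 mg.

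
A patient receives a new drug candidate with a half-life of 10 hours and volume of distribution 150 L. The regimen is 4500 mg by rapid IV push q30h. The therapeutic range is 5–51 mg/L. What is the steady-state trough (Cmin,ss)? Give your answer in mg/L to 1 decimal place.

τ = 30 h = 3 half-lives, so f = (1/2)^3 = 0.125.
Accumulation ratio R = 1/(1 − f) = 1/0.875 = 8/7.
Single-dose peak C₀ = D/Vd = 4500/150 = 30 mg/L.
Steady-state peak Cmax,ss = C₀·R = 30 × 8/7 ≈ 34.286 mg/L.
Steady-state trough Cmin,ss = Cmax,ss·f ≈ 34.286 × 0.125 ≈ 4.286 mg/L.
Trough 4.3 mg/L vs MEC 5 mg/L: subtherapeutic.

4.3 mg/L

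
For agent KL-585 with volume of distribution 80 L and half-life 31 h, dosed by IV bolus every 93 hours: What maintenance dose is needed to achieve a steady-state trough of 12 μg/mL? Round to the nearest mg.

τ/t½ = 93/31 ≈ 3, so f = (1/2)^(93/31) ≈ 0.125000.
Cmin,ss = (D/Vd)·f/(1−f), so D = Cmin,ss·Vd·(1−f)/f.
D = 12 × 80 × (1−f)/f ≈ 12 × 80 × 7.00000 ≈ 6720.00 mg.

6720 mg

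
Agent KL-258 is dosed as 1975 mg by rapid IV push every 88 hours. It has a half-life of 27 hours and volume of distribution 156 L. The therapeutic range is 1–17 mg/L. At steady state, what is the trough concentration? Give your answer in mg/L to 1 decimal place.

τ/t½ = 88/27 ≈ 3.2593, so fraction remaining f = (1/2)^(88/27) ≈ 0.1044.
Accumulation ratio R = 1/(1 − f) ≈ 1/0.8956 ≈ 1.1166.
Single-dose peak C₀ = D/Vd = 1975/156 ≈ 12.660 mg/L.
Steady-state peak Cmax,ss = C₀·R ≈ 12.660 × 1.1166 ≈ 14.136 mg/L.
One interval later, Cmin,ss = Cmax,ss·e^(−kτ) ≈ 14.136 × 0.1044 ≈ 1.476 mg/L.
Trough 1.5 mg/L vs MEC 1 mg/L: adequate.

1.5 mg/L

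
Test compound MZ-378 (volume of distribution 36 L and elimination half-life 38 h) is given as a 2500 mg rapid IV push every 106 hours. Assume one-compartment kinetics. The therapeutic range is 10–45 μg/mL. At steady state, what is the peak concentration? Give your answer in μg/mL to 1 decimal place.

81.2 μg/mL

k = ln2/t½ = ln2/38 ≈ 0.018241 h⁻¹; fraction remaining f = e^(−kτ) = e^(−0.018241×106) ≈ 0.1446.
Accumulation ratio R = 1/(1 − f) ≈ 1/0.8554 ≈ 1.1690.
Single-dose peak C₀ = D/Vd = 2500/36 ≈ 69.444 μg/mL.
Steady-state peak Cmax,ss = C₀·R ≈ 69.444 × 1.1690 ≈ 81.180 μg/mL.
Peak 81.2 μg/mL vs MTC 45 μg/mL: exceeds toxic threshold.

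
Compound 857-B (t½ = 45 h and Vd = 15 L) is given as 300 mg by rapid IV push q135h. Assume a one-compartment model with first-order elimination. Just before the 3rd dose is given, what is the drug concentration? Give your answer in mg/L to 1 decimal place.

2.8 mg/L

f = (1/2)^(τ/t½) = (1/2)^(135/45) ≈ 0.1250.
C₀ = D/Vd = 300/15 ≈ 20.000 mg/L.
Before the 3rd dose, 2 doses have been given. Superposition: Cmin = C₀·(f + f²).
≈ 20.000 × (0.1250 + 0.0156) ≈ 20.000 × 0.1406 ≈ 2.812 mg/L.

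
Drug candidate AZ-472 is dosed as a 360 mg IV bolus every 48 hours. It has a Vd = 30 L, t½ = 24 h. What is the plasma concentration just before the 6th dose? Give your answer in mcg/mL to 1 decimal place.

f = (1/2)^(τ/t½) = (1/2)^(48/24) ≈ 0.2500.
C₀ = D/Vd = 360/30 ≈ 12.000 mcg/mL.
Before the 6th dose, 5 doses have been given. Superposition: Cmin = C₀·(f + f² + … + f^5).
≈ 12.000 × (0.2500 + 0.0625 + 0.0156 + 0.0039 + 0.0010) ≈ 12.000 × 0.3330 ≈ 3.996 mcg/mL.

4.0 mcg/mL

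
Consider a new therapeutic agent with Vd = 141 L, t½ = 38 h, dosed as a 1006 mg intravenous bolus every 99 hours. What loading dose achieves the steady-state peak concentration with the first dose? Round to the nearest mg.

f = (1/2)^(99/38) ≈ 0.164338; accumulation ratio R = 1/(1−f) ≈ 1.19666.
Loading dose to hit Cmax,ss on first dose: D_load = D_maint·R ≈ 1006 × 1.19666 ≈ 1203.84 mg.

1204 mg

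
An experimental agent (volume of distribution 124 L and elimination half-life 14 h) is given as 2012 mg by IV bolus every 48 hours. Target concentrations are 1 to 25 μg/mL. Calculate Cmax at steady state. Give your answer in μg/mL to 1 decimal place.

17.9 μg/mL

Over one 48-h interval, 48/14 ≈ 3.4286 half-lives elapse, leaving f ≈ 0.0929 of each dose.
Accumulation ratio R = 1/(1 − f) ≈ 1/0.9071 ≈ 1.1024.
Each bolus raises the concentration by D/Vd = 2012/124 ≈ 16.226 μg/mL.
Steady-state peak Cmax,ss = C₀·R ≈ 16.226 × 1.1024 ≈ 17.888 μg/mL.
Peak 17.9 μg/mL vs MTC 25 μg/mL: below toxic threshold.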